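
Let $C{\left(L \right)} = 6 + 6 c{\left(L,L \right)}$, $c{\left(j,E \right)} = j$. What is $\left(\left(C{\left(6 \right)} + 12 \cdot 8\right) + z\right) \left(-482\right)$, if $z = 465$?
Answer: $-290646$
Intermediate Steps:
$C{\left(L \right)} = 6 + 6 L$
$\left(\left(C{\left(6 \right)} + 12 \cdot 8\right) + z\right) \left(-482\right) = \left(\left(\left(6 + 6 \cdot 6\right) + 12 \cdot 8\right) + 465\right) \left(-482\right) = \left(\left(\left(6 + 36\right) + 96\right) + 465\right) \left(-482\right) = \left(\left(42 + 96\right) + 465\right) \left(-482\right) = \left(138 + 465\right) \left(-482\right) = 603 \left(-482\right) = -290646$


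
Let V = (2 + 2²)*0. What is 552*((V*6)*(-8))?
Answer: 0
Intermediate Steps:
V = 0 (V = (2 + 4)*0 = 6*0 = 0)
552*((V*6)*(-8)) = 552*((0*6)*(-8)) = 552*(0*(-8)) = 552*0 = 0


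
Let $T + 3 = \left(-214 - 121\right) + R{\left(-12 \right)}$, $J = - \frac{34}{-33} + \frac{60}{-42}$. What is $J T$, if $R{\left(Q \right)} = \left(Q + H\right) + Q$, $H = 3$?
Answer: $\frac{33028}{231} \approx 142.98$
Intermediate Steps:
$J = - \frac{92}{231}$ ($J = \left(-34\right) \left(- \frac{1}{33}\right) + 60 \left(- \frac{1}{42}\right) = \frac{34}{33} - \frac{10}{7} = - \frac{92}{231} \approx -0.39827$)
$R{\left(Q \right)} = 3 + 2 Q$ ($R{\left(Q \right)} = \left(Q + 3\right) + Q = \left(3 + Q\right) + Q = 3 + 2 Q$)
$T = -359$ ($T = -3 + \left(\left(-214 - 121\right) + \left(3 + 2 \left(-12\right)\right)\right) = -3 + \left(-335 + \left(3 - 24\right)\right) = -3 - 356 = -359$)
$J T = \left(- \frac{92}{231}\right) \left(-359\right) = \frac{33028}{231}$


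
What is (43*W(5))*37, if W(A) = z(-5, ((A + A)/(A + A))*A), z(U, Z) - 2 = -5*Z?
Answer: -36593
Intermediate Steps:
z(U, Z) = 2 - 5*Z
W(A) = 2 - 5*A (W(A) = 2 - 5*(A + A)/(A + A)*A = 2 - 5*(2*A)/((2*A))*A = 2 - 5*(2*A)*(1/(2*A))*A = 2 - 5*A)
(43*W(5))*37 = (43*(2 - 5*5))*37 = (43*(2 - 25))*37 = (43*(-23))*37 = -989*37 = -36593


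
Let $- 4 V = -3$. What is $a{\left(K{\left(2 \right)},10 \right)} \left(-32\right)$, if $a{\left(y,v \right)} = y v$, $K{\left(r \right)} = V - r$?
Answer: $400$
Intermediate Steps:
$V = \frac{3}{4}$ ($V = \left(- \frac{1}{4}\right) \left(-3\right) = \frac{3}{4} \approx 0.75$)
$K{\left(r \right)} = \frac{3}{4} - r$
$a{\left(y,v \right)} = v y$
$a{\left(K{\left(2 \right)},10 \right)} \left(-32\right) = 10 \left(\frac{3}{4} - 2\right) \left(-32\right) = 10 \left(- \frac{5}{4}\right) \left(-32\right) = \left(- \frac{25}{2}\right) \left(-32\right) = 400$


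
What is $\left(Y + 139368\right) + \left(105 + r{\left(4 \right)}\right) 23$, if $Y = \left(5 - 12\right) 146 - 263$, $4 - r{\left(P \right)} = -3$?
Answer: $140659$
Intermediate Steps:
$r{\left(P \right)} = 7$ ($r{\left(P \right)} = 4 - -3 = 4 + 3 = 7$)
$Y = -1285$ ($Y = \left(5 - 12\right) 146 - 263 = \left(-7\right) 146 - 263 = -1022 - 263 = -1285$)
$\left(Y + 139368\right) + \left(105 + r{\left(4 \right)}\right) 23 = \left(-1285 + 139368\right) + \left(105 + 7\right) 23 = 138083 + 112 \cdot 23 = 138083 + 2576 = 140659$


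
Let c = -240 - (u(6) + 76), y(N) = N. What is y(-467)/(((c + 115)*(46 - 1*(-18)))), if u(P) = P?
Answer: 467/13248 ≈ 0.035251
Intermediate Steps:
c = -322 (c = -240 - (6 + 76) = -240 - 1*82 = -240 - 82 = -322)
y(-467)/(((c + 115)*(46 - 1*(-18)))) = -467*1/((-322 + 115)*(46 - 1*(-18))) = -467*(-1/(207*(46 + 18))) = -467/((-207*64)) = -467/(-13248) = -467*(-1/13248) = 467/13248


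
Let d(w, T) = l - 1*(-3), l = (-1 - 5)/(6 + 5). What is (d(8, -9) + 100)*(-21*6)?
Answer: -142002/11 ≈ -12909.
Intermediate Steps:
l = -6/11 ≈ -0.54545
d(w, T) = 27/11 (d(w, T) = -6/11 - 1*(-3) = -6/11 + 3 = 27/11)
(d(8, -9) + 100)*(-21*6) = (27/11 + 100)*(-21*6) = (1127/11)*(-126) = -142002/11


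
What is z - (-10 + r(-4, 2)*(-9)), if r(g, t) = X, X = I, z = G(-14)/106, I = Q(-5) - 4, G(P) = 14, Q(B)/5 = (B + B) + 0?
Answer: -25221/53 ≈ -475.87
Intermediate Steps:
Q(B) = 10*B (Q(B) = 5*((B + B) + 0) = 5*(2*B + 0) = 5*(2*B) = 10*B)
I = -54 (I = 10*(-5) - 4 = -50 - 4 = -54)
z = 7/53 (z = 14/106 = 14*(1/106) = 7/53 ≈ 0.13208)
X = -54
r(g, t) = -54
z - (-10 + r(-4, 2)*(-9)) = 7/53 - (-10 - 54*(-9)) = 7/53 - (-10 + 486) = 7/53 - 1*476 = 7/53 - 476 = -25221/53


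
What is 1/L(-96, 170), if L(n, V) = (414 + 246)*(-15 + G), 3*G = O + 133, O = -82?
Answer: 1/1320 ≈ 0.00075758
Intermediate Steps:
G = 17 (G = (-82 + 133)/3 = (⅓)*51 = 17)
L(n, V) = 1320 (L(n, V) = (414 + 246)*(-15 + 17) = 660*2 = 1320)
1/L(-96, 170) = 1/1320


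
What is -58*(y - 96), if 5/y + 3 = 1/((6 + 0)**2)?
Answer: 606216/107 ≈ 5665.6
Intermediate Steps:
y = -180/107 (y = 5/(-3 + 1/((6 + 0)**2)) = 5/(-3 + 1/(6**2)) = 5/(-3 + 1/36) = 5/(-107/36) = 5*(-36/107) = -180/107 ≈ -1.6822)
-58*(y - 96) = -58*(-180/107 - 96) = -58*(-10452/107) = 606216/107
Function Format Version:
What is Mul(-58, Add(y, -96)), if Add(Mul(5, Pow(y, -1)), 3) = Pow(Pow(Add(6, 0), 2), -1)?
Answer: Rational(606216, 107) ≈ 5665.6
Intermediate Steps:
y = Rational(-180, 107) (y = Mul(5, Pow(Add(-3, Pow(Pow(Add(6, 0), 2), -1)), -1)) = Mul(5, Pow(Add(-3, Pow(Pow(6, 2), -1)), -1)) = Mul(5, Pow(Add(-3, Pow(36, -1)), -1)) = Mul(5, Pow(Add(-3, Rational(1, 36)), -1)) = Mul(5, Pow(Rational(-107, 36), -1)) = Mul(5, Rational(-36, 107)) = Rational(-180, 107) ≈ -1.6822)
Mul(-58, Add(y, -96)) = Mul(-58, Add(Rational(-180, 107), -96)) = Mul(-58, Rational(-10452, 107)) = Rational(606216, 107)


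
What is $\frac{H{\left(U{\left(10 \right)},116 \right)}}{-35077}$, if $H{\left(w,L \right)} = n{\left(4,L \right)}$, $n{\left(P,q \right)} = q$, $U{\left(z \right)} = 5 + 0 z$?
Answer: $- \frac{116}{35077} \approx -0.003307$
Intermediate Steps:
$U{\left(z \right)} = 5$ ($U{\left(z \right)} = 5 + 0 = 5$)
$H{\left(w,L \right)} = L$
$\frac{H{\left(U{\left(10 \right)},116 \right)}}{-35077} = \frac{116}{-35077} = 116 \left(- \frac{1}{35077}\right) = - \frac{116}{35077}$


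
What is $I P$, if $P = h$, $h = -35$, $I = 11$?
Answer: $-385$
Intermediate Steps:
$P = -35$
$I P = 11 \left(-35\right) = -385$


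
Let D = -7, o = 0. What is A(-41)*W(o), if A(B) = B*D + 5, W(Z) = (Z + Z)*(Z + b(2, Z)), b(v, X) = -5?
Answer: 0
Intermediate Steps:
W(Z) = 2*Z*(-5 + Z) (W(Z) = (Z + Z)*(Z - 5) = (2*Z)*(-5 + Z) = 2*Z*(-5 + Z))
A(B) = 5 - 7*B (A(B) = B*(-7) + 5 = -7*B + 5 = 5 - 7*B)
A(-41)*W(o) = (5 - 7*(-41))*(2*0*(-5 + 0)) = (5 + 287)*(2*0*(-5)) = 292*0 = 0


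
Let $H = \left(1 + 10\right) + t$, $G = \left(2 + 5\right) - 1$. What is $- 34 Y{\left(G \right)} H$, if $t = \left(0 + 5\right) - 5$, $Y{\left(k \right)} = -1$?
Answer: $374$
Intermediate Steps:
$G = 6$ ($G = 7 - 1 = 6$)
$t = 0$ ($t = 5 - 5 = 0$)
$H = 11$ ($H = \left(1 + 10\right) + 0 = 11 + 0 = 11$)
$- 34 Y{\left(G \right)} H = \left(-34\right) \left(-1\right) 11 = 34 \cdot 11 = 374$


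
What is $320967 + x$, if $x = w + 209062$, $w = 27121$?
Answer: $557150$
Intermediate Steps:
$x = 236183$ ($x = 27121 + 209062 = 236183$)
$320967 + x = 320967 + 236183 = 557150$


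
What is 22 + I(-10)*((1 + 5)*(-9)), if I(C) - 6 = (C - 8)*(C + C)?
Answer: -19742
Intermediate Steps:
I(C) = 6 + 2*C*(-8 + C) (I(C) = 6 + (C - 8)*(C + C) = 6 + (-8 + C)*(2*C) = 6 + 2*C*(-8 + C))
22 + I(-10)*((1 + 5)*(-9)) = 22 + (6 - 16*(-10) + 2*(-10)²)*((1 + 5)*(-9)) = 22 + (6 + 160 + 2*100)*(6*(-9)) = 22 + (6 + 160 + 200)*(-54) = 22 + 366*(-54) = 22 - 19764 = -19742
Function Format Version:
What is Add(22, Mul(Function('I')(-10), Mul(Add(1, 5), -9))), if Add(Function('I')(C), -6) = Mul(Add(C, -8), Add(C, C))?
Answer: -19742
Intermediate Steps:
Function('I')(C) = Add(6, Mul(2, C, Add(-8, C))) (Function('I')(C) = Add(6, Mul(Add(C, -8), Add(C, C))) = Add(6, Mul(Add(-8, C), Mul(2, C))) = Add(6, Mul(2, C, Add(-8, C))))
Add(22, Mul(Function('I')(-10), Mul(Add(1, 5), -9))) = Add(22, Mul(Add(6, Mul(-16, -10), Mul(2, Pow(-10, 2))), Mul(Add(1, 5), -9))) = Add(22, Mul(Add(6, 160, Mul(2, 100)), Mul(6, -9))) = Add(22, Mul(Add(6, 160, 200), -54)) = Add(22, Mul(366, -54)) = Add(22, -19764) = -19742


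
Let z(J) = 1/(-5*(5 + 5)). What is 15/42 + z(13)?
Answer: 59/175 ≈ 0.33714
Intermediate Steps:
z(J) = -1/50 (z(J) = 1/(-5*10) = 1/(-50) = -1/50)
15/42 + z(13) = 15/42 - 1/50 = (1/42)*15 - 1/50 = 5/14 - 1/50 = 59/175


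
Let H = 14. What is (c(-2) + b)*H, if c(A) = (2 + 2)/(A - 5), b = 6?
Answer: 76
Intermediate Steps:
c(A) = 4/(-5 + A)
(c(-2) + b)*H = (4/(-5 - 2) + 6)*14 = (4/(-7) + 6)*14 = (4*(-1/7) + 6)*14 = (-4/7 + 6)*14 = (38/7)*14 = 76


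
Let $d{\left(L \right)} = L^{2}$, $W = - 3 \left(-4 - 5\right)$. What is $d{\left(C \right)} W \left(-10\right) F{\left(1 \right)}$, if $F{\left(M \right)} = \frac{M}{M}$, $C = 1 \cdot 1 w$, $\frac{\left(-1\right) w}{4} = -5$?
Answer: $-108000$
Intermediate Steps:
$w = 20$ ($w = \left(-4\right) \left(-5\right) = 20$)
$C = 20$ ($C = 1 \cdot 1 \cdot 20 = 1 \cdot 20 = 20$)
$F{\left(M \right)} = 1$
$W = 27$ ($W = \left(-3\right) \left(-9\right) = 27$)
$d{\left(C \right)} W \left(-10\right) F{\left(1 \right)} = 20^{2} \cdot 27 \left(-10\right) 1 = 400 \left(\left(-270\right) 1\right) = 400 \left(-270\right) = -108000$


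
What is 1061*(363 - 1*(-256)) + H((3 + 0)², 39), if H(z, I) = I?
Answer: 656798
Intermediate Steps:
1061*(363 - 1*(-256)) + H((3 + 0)², 39) = 1061*(363 - 1*(-256)) + 39 = 1061*(363 + 256) + 39 = 1061*619 + 39 = 656759 + 39 = 656798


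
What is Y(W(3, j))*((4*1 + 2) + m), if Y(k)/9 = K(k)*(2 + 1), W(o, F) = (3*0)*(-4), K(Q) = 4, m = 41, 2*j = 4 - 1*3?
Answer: 5076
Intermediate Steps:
j = ½ (j = (4 - 1*3)/2 = (4 - 3)/2 = (½)*1 = ½ ≈ 0.50000)
W(o, F) = 0 (W(o, F) = 0*(-4) = 0)
Y(k) = 108 (Y(k) = 9*(4*(2 + 1)) = 9*(4*3) = 9*12 = 108)
Y(W(3, j))*((4*1 + 2) + m) = 108*((4*1 + 2) + 41) = 108*((4 + 2) + 41) = 108*(6 + 41) = 108*47 = 5076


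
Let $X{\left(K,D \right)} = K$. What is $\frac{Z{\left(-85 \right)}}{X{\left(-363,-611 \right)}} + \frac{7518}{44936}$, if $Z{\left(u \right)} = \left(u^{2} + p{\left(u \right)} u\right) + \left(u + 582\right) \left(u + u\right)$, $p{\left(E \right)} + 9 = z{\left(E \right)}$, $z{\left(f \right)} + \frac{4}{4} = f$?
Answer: $\frac{141447767}{741444} \approx 190.77$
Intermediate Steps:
$z{\left(f \right)} = -1 + f$
$p{\left(E \right)} = -10 + E$ ($p{\left(E \right)} = -9 + \left(-1 + E\right) = -10 + E$)
$Z{\left(u \right)} = u^{2} + u \left(-10 + u\right) + 2 u \left(582 + u\right)$ ($Z{\left(u \right)} = \left(u^{2} + \left(-10 + u\right) u\right) + \left(u + 582\right) \left(u + u\right) = \left(u^{2} + u \left(-10 + u\right)\right) + \left(582 + u\right) 2 u = \left(u^{2} + u \left(-10 + u\right)\right) + 2 u \left(582 + u\right) = u^{2} + u \left(-10 + u\right) + 2 u \left(582 + u\right)$)
$\frac{Z{\left(-85 \right)}}{X{\left(-363,-611 \right)}} + \frac{7518}{44936} = \frac{2 \left(-85\right) \left(577 + 2 \left(-85\right)\right)}{-363} + \frac{7518}{44936} = 2 \left(-85\right) \left(577 - 170\right) \left(- \frac{1}{363}\right) + 7518 \cdot \frac{1}{44936} = 2 \left(-85\right) 407 \left(- \frac{1}{363}\right) + \frac{3759}{22468} = \left(-69190\right) \left(- \frac{1}{363}\right) + \frac{3759}{22468} = \frac{6290}{33} + \frac{3759}{22468} = \frac{141447767}{741444}$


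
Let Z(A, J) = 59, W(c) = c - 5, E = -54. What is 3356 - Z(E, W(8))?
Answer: 3297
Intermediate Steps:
W(c) = -5 + c
3356 - Z(E, W(8)) = 3356 - 1*59 = 3356 - 59 = 3297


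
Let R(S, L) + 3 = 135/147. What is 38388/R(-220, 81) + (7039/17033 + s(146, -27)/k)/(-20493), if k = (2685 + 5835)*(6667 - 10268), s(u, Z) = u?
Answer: -1678686984527369284307/91028697442948980 ≈ -18441.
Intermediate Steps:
R(S, L) = -102/49 (R(S, L) = -3 + 135/147 = -3 + 135*(1/147) = -3 + 45/49 = -102/49)
k = -30680520 (k = 8520*(-3601) = -30680520)
38388/R(-220, 81) + (7039/17033 + s(146, -27)/k)/(-20493) = 38388/(-102/49) + (7039/17033 + 146/(-30680520))/(-20493) = 38388*(-49/102) + (7039*(1/17033) + 146*(-1/30680520))*(-1/20493) = -313502/17 + (7039/17033 - 73/15340260)*(-1/20493) = -313502/17 + (107978846731/261290648580)*(-1/20493) = -313502/17 - 107978846731/5354629261349940 = -1678686984527369284307/91028697442948980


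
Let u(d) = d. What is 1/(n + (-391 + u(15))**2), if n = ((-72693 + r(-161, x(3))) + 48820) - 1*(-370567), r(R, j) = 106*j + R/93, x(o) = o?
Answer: 93/45419923 ≈ 2.0476e-6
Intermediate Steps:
r(R, j) = 106*j + R/93 (r(R, j) = 106*j + R*(1/93) = 106*j + R/93)
n = 32271955/93 (n = ((-72693 + (106*3 + (1/93)*(-161))) + 48820) - 1*(-370567) = ((-72693 + (318 - 161/93)) + 48820) + 370567 = ((-72693 + 29413/93) + 48820) + 370567 = (-6731036/93 + 48820) + 370567 = -2190776/93 + 370567 = 32271955/93 ≈ 3.4701e+5)
1/(n + (-391 + u(15))**2) = 1/(32271955/93 + (-391 + 15)**2) = 1/(32271955/93 + (-376)**2) = 1/(32271955/93 + 141376) = 1/(45419923/93) = 93/45419923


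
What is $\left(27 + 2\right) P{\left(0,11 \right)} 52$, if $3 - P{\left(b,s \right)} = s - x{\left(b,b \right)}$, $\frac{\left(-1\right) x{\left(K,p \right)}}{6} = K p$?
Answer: $-12064$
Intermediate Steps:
$x{\left(K,p \right)} = - 6 K p$
$P{\left(b,s \right)} = 3 - s - 6 b^{2}$ ($P{\left(b,s \right)} = 3 - \left(s - - 6 b b\right) = 3 - \left(s - - 6 b^{2}\right) = 3 - \left(s + 6 b^{2}\right) = 3 - s - 6 b^{2}$)
$\left(27 + 2\right) P{\left(0,11 \right)} 52 = \left(27 + 2\right) \left(3 - 11 - 6 \cdot 0^{2}\right) 52 = 29 \left(3 - 11 - 0\right) 52 = 29 \left(3 - 11 + 0\right) 52 = 29 \left(-8\right) 52 = \left(-232\right) 52 = -12064$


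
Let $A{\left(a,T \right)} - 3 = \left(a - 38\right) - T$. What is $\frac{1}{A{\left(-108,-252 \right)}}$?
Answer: $\frac{1}{109} \approx 0.0091743$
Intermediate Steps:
$A{\left(a,T \right)} = -35 + a - T$ ($A{\left(a,T \right)} = 3 - \left(38 + T - a\right) = -35 + a - T$)
$\frac{1}{A{\left(-108,-252 \right)}} = \frac{1}{-35 - 108 - -252} = \frac{1}{-35 - 108 + 252} = \frac{1}{109}$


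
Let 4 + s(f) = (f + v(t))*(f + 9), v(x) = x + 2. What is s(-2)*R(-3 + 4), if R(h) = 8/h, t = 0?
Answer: -32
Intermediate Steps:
v(x) = 2 + x
s(f) = -4 + (2 + f)*(9 + f) (s(f) = -4 + (f + (2 + 0))*(f + 9) = -4 + (f + 2)*(9 + f) = -4 + (2 + f)*(9 + f))
s(-2)*R(-3 + 4) = (14 + (-2)² + 11*(-2))*(8/(-3 + 4)) = (14 + 4 - 22)*(8/1) = -32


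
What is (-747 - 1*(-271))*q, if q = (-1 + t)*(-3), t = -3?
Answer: -5712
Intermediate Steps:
q = 12 (q = (-1 - 3)*(-3) = -4*(-3) = 12)
(-747 - 1*(-271))*q = (-747 - 1*(-271))*12 = (-747 + 271)*12 = -476*12 = -5712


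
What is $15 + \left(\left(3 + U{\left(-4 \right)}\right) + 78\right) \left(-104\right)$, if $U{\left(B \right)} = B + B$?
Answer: $-7577$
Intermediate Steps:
$U{\left(B \right)} = 2 B$
$15 + \left(\left(3 + U{\left(-4 \right)}\right) + 78\right) \left(-104\right) = 15 + \left(\left(3 + 2 \left(-4\right)\right) + 78\right) \left(-104\right) = 15 + \left(\left(3 - 8\right) + 78\right) \left(-104\right) = 15 + \left(-5 + 78\right) \left(-104\right) = 15 + 73 \left(-104\right) = 15 - 7592 = -7577$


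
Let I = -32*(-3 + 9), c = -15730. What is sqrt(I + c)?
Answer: I*sqrt(15922) ≈ 126.18*I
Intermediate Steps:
I = -192 (I = -32*6 = -192)
sqrt(I + c) = sqrt(-192 - 15730) = sqrt(-15922) = I*sqrt(15922)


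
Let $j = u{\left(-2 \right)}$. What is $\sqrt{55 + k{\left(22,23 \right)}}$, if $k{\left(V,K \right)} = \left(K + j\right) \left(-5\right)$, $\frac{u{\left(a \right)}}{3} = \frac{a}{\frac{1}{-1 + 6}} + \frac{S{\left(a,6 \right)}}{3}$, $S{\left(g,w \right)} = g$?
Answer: $10$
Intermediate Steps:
$u{\left(a \right)} = 16 a$ ($u{\left(a \right)} = 3 \left(\frac{a}{\frac{1}{-1 + 6}} + \frac{a}{3}\right) = 3 \left(\frac{a}{\frac{1}{5}} + a \frac{1}{3}\right) = 3 \left(a \frac{1}{\frac{1}{5}} + \frac{a}{3}\right) = 3 \left(a 5 + \frac{a}{3}\right) = 3 \left(5 a + \frac{a}{3}\right) = 3 \frac{16 a}{3} = 16 a$)
$j = -32$ ($j = 16 \left(-2\right) = -32$)
$k{\left(V,K \right)} = 160 - 5 K$ ($k{\left(V,K \right)} = \left(K - 32\right) \left(-5\right) = \left(-32 + K\right) \left(-5\right) = 160 - 5 K$)
$\sqrt{55 + k{\left(22,23 \right)}} = \sqrt{55 + \left(160 - 115\right)} = \sqrt{55 + 45} = \sqrt{100} = 10$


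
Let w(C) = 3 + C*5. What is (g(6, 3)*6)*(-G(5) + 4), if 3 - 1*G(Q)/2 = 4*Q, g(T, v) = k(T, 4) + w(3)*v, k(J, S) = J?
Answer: 13680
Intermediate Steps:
w(C) = 3 + 5*C
g(T, v) = T + 18*v (g(T, v) = T + (3 + 5*3)*v = T + (3 + 15)*v = T + 18*v)
G(Q) = 6 - 8*Q
(g(6, 3)*6)*(-G(5) + 4) = ((6 + 18*3)*6)*(-(6 - 8*5) + 4) = ((6 + 54)*6)*(-(6 - 40) + 4) = (60*6)*(-1*(-34) + 4) = 360*(34 + 4) = 360*38 = 13680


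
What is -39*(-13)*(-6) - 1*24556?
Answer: -27598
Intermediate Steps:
-39*(-13)*(-6) - 1*24556 = 507*(-6) - 24556 = -3042 - 24556 = -27598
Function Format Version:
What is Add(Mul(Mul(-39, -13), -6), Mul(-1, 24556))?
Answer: -27598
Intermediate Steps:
Add(Mul(Mul(-39, -13), -6), Mul(-1, 24556)) = Add(Mul(507, -6), -24556) = Add(-3042, -24556) = -27598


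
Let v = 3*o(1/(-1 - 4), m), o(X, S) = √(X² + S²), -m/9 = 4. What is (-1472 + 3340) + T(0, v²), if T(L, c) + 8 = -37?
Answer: 1823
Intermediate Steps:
m = -36 (m = -9*4 = -36)
o(X, S) = √(S² + X²)
v = 3*√32401/5 (v = 3*√((-36)² + (1/(-1 - 4))²) = 3*√(1296 + (1/(-5))²) = 3*√(1296 + (-⅕)²) = 3*√(1296 + 1/25) = 3*√(32401/25) = 3*(√32401/5) = 3*√32401/5 ≈ 108.00)
T(L, c) = -45 (T(L, c) = -8 - 37 = -45)
(-1472 + 3340) + T(0, v²) = (-1472 + 3340) - 45 = 1868 - 45 = 1823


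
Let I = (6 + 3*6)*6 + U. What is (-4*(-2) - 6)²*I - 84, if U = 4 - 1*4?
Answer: 492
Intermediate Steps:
U = 0 (U = 4 - 4 = 0)
I = 144 (I = (6 + 3*6)*6 + 0 = (6 + 18)*6 + 0 = 24*6 + 0 = 144 + 0 = 144)
(-4*(-2) - 6)²*I - 84 = (-4*(-2) - 6)²*144 - 84 = (8 - 6)²*144 - 84 = 2²*144 - 84 = 4*144 - 84 = 576 - 84 = 492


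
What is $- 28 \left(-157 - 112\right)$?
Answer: $7532$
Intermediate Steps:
$- 28 \left(-157 - 112\right) = \left(-28\right) \left(-269\right) = 7532$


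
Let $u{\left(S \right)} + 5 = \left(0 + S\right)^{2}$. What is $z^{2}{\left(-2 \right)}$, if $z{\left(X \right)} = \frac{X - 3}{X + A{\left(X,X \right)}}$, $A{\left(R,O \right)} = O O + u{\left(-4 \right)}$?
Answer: $\frac{25}{169} \approx 0.14793$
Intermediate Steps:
$u{\left(S \right)} = -5 + S^{2}$ ($u{\left(S \right)} = -5 + \left(0 + S\right)^{2} = -5 + S^{2}$)
$A{\left(R,O \right)} = 11 + O^{2}$ ($A{\left(R,O \right)} = O O - \left(5 - \left(-4\right)^{2}\right) = O^{2} + \left(-5 + 16\right) = O^{2} + 11 = 11 + O^{2}$)
$z{\left(X \right)} = \frac{-3 + X}{11 + X + X^{2}}$ ($z{\left(X \right)} = \frac{X - 3}{X + \left(11 + X^{2}\right)} = \frac{-3 + X}{11 + X + X^{2}}$)
$z^{2}{\left(-2 \right)} = \left(\frac{-3 - 2}{11 - 2 + \left(-2\right)^{2}}\right)^{2} = \left(\frac{1}{11 - 2 + 4} \left(-5\right)\right)^{2} = \left(\frac{1}{13} \left(-5\right)\right)^{2} = \left(- \frac{5}{13}\right)^{2} = \frac{25}{169}$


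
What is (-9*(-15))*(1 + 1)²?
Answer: 540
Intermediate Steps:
(-9*(-15))*(1 + 1)² = 135*2² = 135*4 = 540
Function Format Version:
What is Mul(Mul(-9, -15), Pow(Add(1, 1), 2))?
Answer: 540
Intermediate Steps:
Mul(Mul(-9, -15), Pow(Add(1, 1), 2)) = Mul(135, Pow(2, 2)) = Mul(135, 4) = 540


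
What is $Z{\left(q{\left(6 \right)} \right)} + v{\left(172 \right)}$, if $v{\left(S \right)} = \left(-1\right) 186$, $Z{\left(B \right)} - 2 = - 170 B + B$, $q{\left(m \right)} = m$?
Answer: $-1198$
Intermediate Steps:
$Z{\left(B \right)} = 2 - 169 B$ ($Z{\left(B \right)} = 2 + \left(- 170 B + B\right) = 2 - 169 B$)
$v{\left(S \right)} = -186$
$Z{\left(q{\left(6 \right)} \right)} + v{\left(172 \right)} = \left(2 - 1014\right) - 186 = -1012 - 186 = -1198$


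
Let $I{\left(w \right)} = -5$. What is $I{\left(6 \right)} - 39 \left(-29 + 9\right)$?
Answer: $775$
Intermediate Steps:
$I{\left(6 \right)} - 39 \left(-29 + 9\right) = -5 - 39 \left(-29 + 9\right) = -5 - -780 = -5 + 780 = 775$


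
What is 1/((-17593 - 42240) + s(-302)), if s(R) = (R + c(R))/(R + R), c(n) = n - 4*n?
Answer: -1/59834 ≈ -1.6713e-5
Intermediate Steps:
c(n) = -3*n
s(R) = -1 (s(R) = (R - 3*R)/(R + R) = (-2*R)/((2*R)) = (-2*R)*(1/(2*R)) = -1)
1/((-17593 - 42240) + s(-302)) = 1/((-17593 - 42240) - 1) = 1/(-59833 - 1) = 1/(-59834) = -1/59834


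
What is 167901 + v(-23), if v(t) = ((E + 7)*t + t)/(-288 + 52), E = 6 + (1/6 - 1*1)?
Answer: 237749633/1416 ≈ 1.6790e+5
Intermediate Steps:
E = 31/6 (E = 6 + (⅙ - 1) = 6 - ⅚ = 31/6 ≈ 5.1667)
v(t) = -79*t/1416 (v(t) = ((31/6 + 7)*t + t)/(-288 + 52) = (73*t/6 + t)/(-236) = (79*t/6)*(-1/236) = -79*t/1416)
167901 + v(-23) = 167901 - 79/1416*(-23) = 167901 + 1817/1416 = 237749633/1416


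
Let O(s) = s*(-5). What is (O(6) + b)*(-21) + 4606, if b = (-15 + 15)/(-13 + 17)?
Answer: 5236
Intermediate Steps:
O(s) = -5*s
b = 0 (b = 0/4 = 0*(1/4) = 0)
(O(6) + b)*(-21) + 4606 = (-5*6 + 0)*(-21) + 4606 = (-30 + 0)*(-21) + 4606 = -30*(-21) + 4606 = 630 + 4606 = 5236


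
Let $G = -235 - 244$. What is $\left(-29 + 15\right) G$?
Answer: $6706$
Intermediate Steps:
$G = -479$ ($G = -235 - 244 = -479$)
$\left(-29 + 15\right) G = \left(-29 + 15\right) \left(-479\right) = \left(-14\right) \left(-479\right) = 6706$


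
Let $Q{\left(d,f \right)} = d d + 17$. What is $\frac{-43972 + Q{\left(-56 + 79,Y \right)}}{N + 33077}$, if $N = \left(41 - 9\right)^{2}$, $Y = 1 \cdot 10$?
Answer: $- \frac{43426}{34101} \approx -1.2735$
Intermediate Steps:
$Y = 10$
$Q{\left(d,f \right)} = 17 + d^{2}$ ($Q{\left(d,f \right)} = d^{2} + 17 = 17 + d^{2}$)
$N = 1024$ ($N = 32^{2} = 1024$)
$\frac{-43972 + Q{\left(-56 + 79,Y \right)}}{N + 33077} = \frac{-43972 + \left(17 + \left(-56 + 79\right)^{2}\right)}{1024 + 33077} = \frac{-43972 + \left(17 + 23^{2}\right)}{34101} = \left(-43972 + \left(17 + 529\right)\right) \frac{1}{34101} = \left(-43972 + 546\right) \frac{1}{34101} = \left(-43426\right) \frac{1}{34101} = - \frac{43426}{34101}$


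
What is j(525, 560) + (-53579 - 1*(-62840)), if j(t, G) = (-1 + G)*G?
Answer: 322301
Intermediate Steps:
j(t, G) = G*(-1 + G)
j(525, 560) + (-53579 - 1*(-62840)) = 560*(-1 + 560) + (-53579 - 1*(-62840)) = 560*559 + (-53579 + 62840) = 313040 + 9261 = 322301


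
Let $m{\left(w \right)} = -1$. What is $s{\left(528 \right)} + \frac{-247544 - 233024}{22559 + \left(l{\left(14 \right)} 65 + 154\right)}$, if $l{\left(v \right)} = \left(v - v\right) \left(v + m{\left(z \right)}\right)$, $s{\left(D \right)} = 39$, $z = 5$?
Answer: $\frac{405239}{22713} \approx 17.842$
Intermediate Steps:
$l{\left(v \right)} = 0$ ($l{\left(v \right)} = \left(v - v\right) \left(v - 1\right) = 0 \left(-1 + v\right) = 0$)
$s{\left(528 \right)} + \frac{-247544 - 233024}{22559 + \left(l{\left(14 \right)} 65 + 154\right)} = 39 + \frac{-247544 - 233024}{22559 + \left(0 \cdot 65 + 154\right)} = 39 - \frac{480568}{22559 + \left(0 + 154\right)} = 39 - \frac{480568}{22559 + 154} = 39 - \frac{480568}{22713} = \frac{405239}{22713}$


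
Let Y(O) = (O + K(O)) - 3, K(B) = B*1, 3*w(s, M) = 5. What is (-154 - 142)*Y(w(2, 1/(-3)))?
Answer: -296/3 ≈ -98.667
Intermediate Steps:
w(s, M) = 5/3 (w(s, M) = (1/3)*5 = 5/3)
K(B) = B
Y(O) = -3 + 2*O (Y(O) = (O + O) - 3 = 2*O - 3 = -3 + 2*O)
(-154 - 142)*Y(w(2, 1/(-3))) = (-154 - 142)*(-3 + 2*(5/3)) = -296*(-3 + 10/3) = -296*1/3 = -296/3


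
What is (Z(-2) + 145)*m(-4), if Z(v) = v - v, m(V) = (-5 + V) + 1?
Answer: -1160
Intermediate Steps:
m(V) = -4 + V
Z(v) = 0
(Z(-2) + 145)*m(-4) = (0 + 145)*(-4 - 4) = 145*(-8) = -1160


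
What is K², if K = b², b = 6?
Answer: 1296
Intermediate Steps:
K = 36 (K = 6² = 36)
K² = 36² = 1296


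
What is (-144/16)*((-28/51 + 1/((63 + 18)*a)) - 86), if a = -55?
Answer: 6554807/8415 ≈ 778.94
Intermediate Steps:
(-144/16)*((-28/51 + 1/((63 + 18)*a)) - 86) = (-144/16)*((-28/51 + 1/((63 + 18)*(-55))) - 86) = (-144*1/16)*((-28*1/51 - 1/55/81) - 86) = -9*((-28/51 + (1/81)*(-1/55)) - 86) = -9*((-28/51 - 1/4455) - 86) = -9*(-41597/75735 - 86) = -9*(-6554807/75735) = 6554807/8415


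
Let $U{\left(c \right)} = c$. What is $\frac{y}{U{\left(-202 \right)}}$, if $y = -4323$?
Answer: $\frac{4323}{202} \approx 21.401$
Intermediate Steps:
$\frac{y}{U{\left(-202 \right)}} = - \frac{4323}{-202} = \left(-4323\right) \left(- \frac{1}{202}\right) = \frac{4323}{202}$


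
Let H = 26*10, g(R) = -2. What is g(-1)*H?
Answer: -520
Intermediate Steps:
H = 260
g(-1)*H = -2*260 = -520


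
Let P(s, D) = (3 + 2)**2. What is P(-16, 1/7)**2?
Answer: 625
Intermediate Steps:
P(s, D) = 25 (P(s, D) = 5**2 = 25)
P(-16, 1/7)**2 = 25**2 = 625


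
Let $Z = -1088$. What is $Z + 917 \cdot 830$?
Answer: $760022$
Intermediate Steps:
$Z + 917 \cdot 830 = -1088 + 917 \cdot 830 = -1088 + 761110 = 760022$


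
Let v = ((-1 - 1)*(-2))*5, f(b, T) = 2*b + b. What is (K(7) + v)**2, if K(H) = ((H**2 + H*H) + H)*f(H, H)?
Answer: 4950625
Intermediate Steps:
f(b, T) = 3*b
v = 20 (v = -2*(-2)*5 = 4*5 = 20)
K(H) = 3*H*(H + 2*H**2) (K(H) = ((H**2 + H*H) + H)*(3*H) = ((H**2 + H**2) + H)*(3*H) = (2*H**2 + H)*(3*H) = (H + 2*H**2)*(3*H) = 3*H*(H + 2*H**2))
(K(7) + v)**2 = (7**2*(3 + 6*7) + 20)**2 = (49*(3 + 42) + 20)**2 = (49*45 + 20)**2 = (2205 + 20)**2 = 2225**2 = 4950625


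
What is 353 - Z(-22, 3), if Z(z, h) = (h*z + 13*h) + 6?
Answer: 374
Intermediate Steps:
Z(z, h) = 6 + 13*h + h*z (Z(z, h) = (13*h + h*z) + 6 = 6 + 13*h + h*z)
353 - Z(-22, 3) = 353 - (6 + 13*3 + 3*(-22)) = 353 - (6 + 39 - 66) = 353 - 1*(-21) = 353 + 21 = 374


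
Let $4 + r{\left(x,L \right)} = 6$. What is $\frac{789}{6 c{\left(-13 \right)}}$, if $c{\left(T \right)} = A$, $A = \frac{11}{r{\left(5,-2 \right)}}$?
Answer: $\frac{263}{11} \approx 23.909$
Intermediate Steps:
$r{\left(x,L \right)} = 2$ ($r{\left(x,L \right)} = -4 + 6 = 2$)
$A = \frac{11}{2} \approx 5.5$
$c{\left(T \right)} = \frac{11}{2}$
$\frac{789}{6 c{\left(-13 \right)}} = \frac{789}{6 \cdot \frac{11}{2}} = \frac{789}{33} = 789 \cdot \frac{1}{33} = \frac{263}{11}$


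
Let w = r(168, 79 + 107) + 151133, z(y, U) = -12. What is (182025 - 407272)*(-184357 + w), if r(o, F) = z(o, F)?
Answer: 7486309292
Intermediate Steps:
r(o, F) = -12
w = 151121 (w = -12 + 151133 = 151121)
(182025 - 407272)*(-184357 + w) = (182025 - 407272)*(-184357 + 151121) = -225247*(-33236) = 7486309292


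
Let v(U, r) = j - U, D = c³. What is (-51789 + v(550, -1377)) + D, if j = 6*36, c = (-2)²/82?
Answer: -3592369275/68921 ≈ -52123.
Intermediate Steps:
c = 2/41 (c = 4*(1/82) = 2/41 ≈ 0.048781)
j = 216
D = 8/68921 (D = (2/41)³ = 8/68921 ≈ 0.00011607)
v(U, r) = 216 - U
(-51789 + v(550, -1377)) + D = (-51789 + (216 - 1*550)) + 8/68921 = (-51789 + (216 - 550)) + 8/68921 = (-51789 - 334) + 8/68921 = -52123 + 8/68921 = -3592369275/68921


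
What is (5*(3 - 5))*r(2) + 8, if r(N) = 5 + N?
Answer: -62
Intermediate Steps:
(5*(3 - 5))*r(2) + 8 = (5*(3 - 5))*(5 + 2) + 8 = (5*(-2))*7 + 8 = -10*7 + 8 = -70 + 8 = -62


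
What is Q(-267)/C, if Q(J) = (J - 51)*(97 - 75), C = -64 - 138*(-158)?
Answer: -1749/5435 ≈ -0.32180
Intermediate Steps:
C = 21740 (C = -64 + 21804 = 21740)
Q(J) = -1122 + 22*J (Q(J) = (-51 + J)*22 = -1122 + 22*J)
Q(-267)/C = (-1122 + 22*(-267))/21740 = (-1122 - 5874)*(1/21740) = -6996*1/21740 = -1749/5435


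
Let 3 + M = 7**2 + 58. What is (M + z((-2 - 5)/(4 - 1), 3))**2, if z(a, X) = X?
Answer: 11449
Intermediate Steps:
M = 104 (M = -3 + (7**2 + 58) = -3 + (49 + 58) = -3 + 107 = 104)
(M + z((-2 - 5)/(4 - 1), 3))**2 = (104 + 3)**2 = 107**2 = 11449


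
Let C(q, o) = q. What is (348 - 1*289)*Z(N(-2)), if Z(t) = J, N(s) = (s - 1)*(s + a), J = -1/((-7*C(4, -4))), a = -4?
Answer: 59/28 ≈ 2.1071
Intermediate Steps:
J = 1/28 (J = -1/((-7*4)) = -1/(-28) = -1*(-1/28) = 1/28 ≈ 0.035714)
N(s) = (-1 + s)*(-4 + s) (N(s) = (s - 1)*(s - 4) = (-1 + s)*(-4 + s))
Z(t) = 1/28
(348 - 1*289)*Z(N(-2)) = (348 - 1*289)*(1/28) = (348 - 289)*(1/28) = 59*(1/28) = 59/28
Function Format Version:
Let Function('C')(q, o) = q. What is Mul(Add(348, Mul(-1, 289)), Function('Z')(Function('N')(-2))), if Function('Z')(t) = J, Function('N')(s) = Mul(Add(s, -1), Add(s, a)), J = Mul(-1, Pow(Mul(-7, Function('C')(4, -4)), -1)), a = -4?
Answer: Rational(59, 28) ≈ 2.1071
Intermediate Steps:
J = Rational(1, 28) (J = Mul(-1, Pow(Mul(-7, 4), -1)) = Mul(-1, Pow(-28, -1)) = Mul(-1, Rational(-1, 28)) = Rational(1, 28) ≈ 0.035714)
Function('N')(s) = Mul(Add(-1, s), Add(-4, s)) (Function('N')(s) = Mul(Add(s, -1), Add(s, -4)) = Mul(Add(-1, s), Add(-4, s)))
Function('Z')(t) = Rational(1, 28)
Mul(Add(348, Mul(-1, 289)), Function('Z')(Function('N')(-2))) = Mul(Add(348, Mul(-1, 289)), Rational(1, 28)) = Mul(Add(348, -289), Rational(1, 28)) = Mul(59, Rational(1, 28)) = Rational(59, 28)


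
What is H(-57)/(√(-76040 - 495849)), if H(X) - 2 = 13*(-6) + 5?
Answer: 71*I*√571889/571889 ≈ 0.093886*I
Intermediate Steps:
H(X) = -71 (H(X) = 2 + (13*(-6) + 5) = 2 + (-78 + 5) = 2 - 73 = -71)
H(-57)/(√(-76040 - 495849)) = -71/√(-76040 - 495849) = -71*(-I*√571889/571889) = -(-71)*I*√571889/571889 = 71*I*√571889/571889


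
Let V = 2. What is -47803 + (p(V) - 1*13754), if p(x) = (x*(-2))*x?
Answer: -61565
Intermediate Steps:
p(x) = -2*x² (p(x) = (-2*x)*x = -2*x²)
-47803 + (p(V) - 1*13754) = -47803 + (-2*2² - 1*13754) = -47803 + (-2*4 - 13754) = -47803 + (-8 - 13754) = -47803 - 13762 = -61565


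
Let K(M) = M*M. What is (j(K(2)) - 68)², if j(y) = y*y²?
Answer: 16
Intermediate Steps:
K(M) = M²
j(y) = y³
(j(K(2)) - 68)² = ((2²)³ - 68)² = (4³ - 68)² = (64 - 68)² = (-4)² = 16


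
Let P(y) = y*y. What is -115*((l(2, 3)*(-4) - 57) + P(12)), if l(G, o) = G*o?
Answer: -7245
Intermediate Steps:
P(y) = y**2
-115*((l(2, 3)*(-4) - 57) + P(12)) = -115*(((2*3)*(-4) - 57) + 12**2) = -115*((6*(-4) - 57) + 144) = -115*((-24 - 57) + 144) = -115*(-81 + 144) = -115*63 = -7245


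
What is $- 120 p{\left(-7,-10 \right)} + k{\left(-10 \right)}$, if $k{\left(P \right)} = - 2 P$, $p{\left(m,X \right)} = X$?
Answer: $1220$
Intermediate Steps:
$- 120 p{\left(-7,-10 \right)} + k{\left(-10 \right)} = \left(-120\right) \left(-10\right) - -20 = 1200 + 20 = 1220$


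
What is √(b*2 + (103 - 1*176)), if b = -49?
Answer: 3*I*√19 ≈ 13.077*I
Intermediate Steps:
√(b*2 + (103 - 1*176)) = √(-49*2 + (103 - 1*176)) = √(-98 + (103 - 176)) = √(-98 - 73) = √(-171) = 3*I*√19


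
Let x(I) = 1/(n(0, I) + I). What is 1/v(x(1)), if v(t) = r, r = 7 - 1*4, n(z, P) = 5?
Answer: 1/3 ≈ 0.33333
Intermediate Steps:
x(I) = 1/(5 + I)
r = 3 (r = 7 - 4 = 3)
v(t) = 3
1/v(x(1)) = 1/3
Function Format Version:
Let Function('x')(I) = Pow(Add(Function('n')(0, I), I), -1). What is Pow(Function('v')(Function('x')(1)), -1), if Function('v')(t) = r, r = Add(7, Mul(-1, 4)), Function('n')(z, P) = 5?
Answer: Rational(1, 3) ≈ 0.33333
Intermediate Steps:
Function('x')(I) = Pow(Add(5, I), -1)
r = 3 (r = Add(7, -4) = 3)
Function('v')(t) = 3
Pow(Function('v')(Function('x')(1)), -1) = Pow(3, -1) = Rational(1, 3)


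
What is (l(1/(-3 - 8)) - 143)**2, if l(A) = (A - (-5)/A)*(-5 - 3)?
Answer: 10725625/121 ≈ 88642.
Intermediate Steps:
l(A) = -40/A - 8*A (l(A) = (A + 5/A)*(-8) = -40/A - 8*A)
(l(1/(-3 - 8)) - 143)**2 = ((-40/(1/(-3 - 8)) - 8/(-3 - 8)) - 143)**2 = ((-40/(1/(-11)) - 8/(-11)) - 143)**2 = ((-40/(-1/11) - 8*(-1/11)) - 143)**2 = ((-40*(-11) + 8/11) - 143)**2 = ((440 + 8/11) - 143)**2 = (4848/11 - 143)**2 = (3275/11)**2 = 10725625/121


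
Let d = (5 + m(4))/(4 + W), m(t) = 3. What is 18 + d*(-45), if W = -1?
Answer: -102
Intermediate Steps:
d = 8/3 (d = (5 + 3)/(4 - 1) = 8/3 ≈ 2.6667)
18 + d*(-45) = 18 + (8/3)*(-45) = 18 - 120 = -102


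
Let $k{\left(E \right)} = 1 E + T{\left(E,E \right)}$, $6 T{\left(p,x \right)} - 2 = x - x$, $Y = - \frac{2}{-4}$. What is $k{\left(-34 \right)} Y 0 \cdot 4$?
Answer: $0$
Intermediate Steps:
$Y = \frac{1}{2}$ ($Y = \left(-2\right) \left(- \frac{1}{4}\right) = \frac{1}{2} \approx 0.5$)
$T{\left(p,x \right)} = \frac{1}{3}$ ($T{\left(p,x \right)} = \frac{1}{3} + \frac{x - x}{6} = \frac{1}{3} + \frac{1}{6} \cdot 0 = \frac{1}{3} + 0 = \frac{1}{3}$)
$k{\left(E \right)} = \frac{1}{3} + E$ ($k{\left(E \right)} = 1 E + \frac{1}{3} = E + \frac{1}{3} = \frac{1}{3} + E$)
$k{\left(-34 \right)} Y 0 \cdot 4 = \left(\frac{1}{3} - 34\right) \frac{1}{2} \cdot 0 \cdot 4 = - \frac{101 \cdot 0 \cdot 4}{3} = \left(- \frac{101}{3}\right) 0 = 0$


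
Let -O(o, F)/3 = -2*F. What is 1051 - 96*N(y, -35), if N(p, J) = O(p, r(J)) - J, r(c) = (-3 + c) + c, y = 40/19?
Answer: 39739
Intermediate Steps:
y = 40/19 (y = 40*(1/19) = 40/19 ≈ 2.1053)
r(c) = -3 + 2*c
O(o, F) = 6*F (O(o, F) = -(-6)*F = 6*F)
N(p, J) = -18 + 11*J (N(p, J) = 6*(-3 + 2*J) - J = (-18 + 12*J) - J = -18 + 11*J)
1051 - 96*N(y, -35) = 1051 - 96*(-18 + 11*(-35)) = 1051 - 96*(-18 - 385) = 1051 - 96*(-403) = 1051 + 38688 = 39739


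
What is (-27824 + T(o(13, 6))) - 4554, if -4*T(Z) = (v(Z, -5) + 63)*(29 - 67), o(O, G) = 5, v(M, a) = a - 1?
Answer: -63673/2 ≈ -31837.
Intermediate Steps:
v(M, a) = -1 + a
T(Z) = 1083/2 (T(Z) = -((-1 - 5) + 63)*(29 - 67)/4 = -(-6 + 63)*(-38)/4 = -57*(-38)/4 = -1/4*(-2166) = 1083/2)
(-27824 + T(o(13, 6))) - 4554 = (-27824 + 1083/2) - 4554 = -54565/2 - 4554 = -63673/2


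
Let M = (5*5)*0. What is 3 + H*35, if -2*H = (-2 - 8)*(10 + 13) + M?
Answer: 4028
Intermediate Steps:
M = 0 (M = 25*0 = 0)
H = 115 (H = -((-2 - 8)*(10 + 13) + 0)/2 = -(-10*23 + 0)/2 = -(-230 + 0)/2 = -1/2*(-230) = 115)
3 + H*35 = 3 + 115*35 = 3 + 4025 = 4028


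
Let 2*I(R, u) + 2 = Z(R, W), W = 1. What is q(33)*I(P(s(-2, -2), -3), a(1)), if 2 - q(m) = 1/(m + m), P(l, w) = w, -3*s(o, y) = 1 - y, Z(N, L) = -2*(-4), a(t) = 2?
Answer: 131/22 ≈ 5.9545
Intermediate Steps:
Z(N, L) = 8
s(o, y) = -1/3 + y/3 (s(o, y) = -(1 - y)/3 = -1/3 + y/3)
I(R, u) = 3 (I(R, u) = -1 + (1/2)*8 = -1 + 4 = 3)
q(m) = 2 - 1/(2*m) (q(m) = 2 - 1/(m + m) = 2 - 1/(2*m))
q(33)*I(P(s(-2, -2), -3), a(1)) = (2 - 1/2/33)*3 = (2 - 1/2*1/33)*3 = (2 - 1/66)*3 = (131/66)*3 = 131/22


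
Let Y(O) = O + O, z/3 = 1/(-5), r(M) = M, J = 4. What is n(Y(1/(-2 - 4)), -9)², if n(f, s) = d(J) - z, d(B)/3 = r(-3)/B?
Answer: 1089/400 ≈ 2.7225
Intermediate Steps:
z = -⅗ (z = 3/(-5) = 3*(-⅕) = -⅗ ≈ -0.60000)
Y(O) = 2*O
d(B) = -9/B (d(B) = 3*(-3/B) = -9/B)
n(f, s) = -33/20 (n(f, s) = -9/4 - 1*(-⅗) = -9*¼ + ⅗ = -9/4 + ⅗ = -33/20)
n(Y(1/(-2 - 4)), -9)² = (-33/20)² = 1089/400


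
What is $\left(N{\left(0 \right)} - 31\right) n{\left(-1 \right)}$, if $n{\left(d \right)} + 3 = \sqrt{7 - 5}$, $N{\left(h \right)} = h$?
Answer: $93 - 31 \sqrt{2} \approx 49.159$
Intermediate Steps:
$n{\left(d \right)} = -3 + \sqrt{2}$ ($n{\left(d \right)} = -3 + \sqrt{7 - 5} = -3 + \sqrt{2}$)
$\left(N{\left(0 \right)} - 31\right) n{\left(-1 \right)} = \left(0 - 31\right) \left(-3 + \sqrt{2}\right) = - 31 \left(-3 + \sqrt{2}\right) = 93 - 31 \sqrt{2}$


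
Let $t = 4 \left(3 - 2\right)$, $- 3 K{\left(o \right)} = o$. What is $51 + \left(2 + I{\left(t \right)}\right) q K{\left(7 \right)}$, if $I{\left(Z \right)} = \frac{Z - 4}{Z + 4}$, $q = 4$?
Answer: $\frac{97}{3} \approx 32.333$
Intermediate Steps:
$K{\left(o \right)} = - \frac{o}{3}$
$t = 4$ ($t = 4 \cdot 1 = 4$)
$I{\left(Z \right)} = \frac{-4 + Z}{4 + Z}$
$51 + \left(2 + I{\left(t \right)}\right) q K{\left(7 \right)} = 51 + \left(2 + \frac{-4 + 4}{4 + 4}\right) 4 \left(\left(- \frac{1}{3}\right) 7\right) = 51 + \left(2 + \frac{1}{8} \cdot 0\right) 4 \left(- \frac{7}{3}\right) = 51 + \left(2 + 0\right) 4 \left(- \frac{7}{3}\right) = 51 + 2 \cdot 4 \left(- \frac{7}{3}\right) = 51 + 8 \left(- \frac{7}{3}\right) = 51 - \frac{56}{3} = \frac{97}{3}$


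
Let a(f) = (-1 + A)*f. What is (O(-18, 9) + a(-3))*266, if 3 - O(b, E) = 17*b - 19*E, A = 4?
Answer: 125286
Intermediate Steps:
a(f) = 3*f (a(f) = (-1 + 4)*f = 3*f)
O(b, E) = 3 - 17*b + 19*E (O(b, E) = 3 - (17*b - 19*E) = 3 - (-19*E + 17*b) = 3 + (-17*b + 19*E) = 3 - 17*b + 19*E)
(O(-18, 9) + a(-3))*266 = ((3 - 17*(-18) + 19*9) + 3*(-3))*266 = ((3 + 306 + 171) - 9)*266 = (480 - 9)*266 = 471*266 = 125286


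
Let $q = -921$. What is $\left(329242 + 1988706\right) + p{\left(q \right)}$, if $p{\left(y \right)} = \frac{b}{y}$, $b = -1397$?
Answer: $\frac{2134831505}{921} \approx 2.3179 \cdot 10^{6}$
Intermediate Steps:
$p{\left(y \right)} = - \frac{1397}{y}$
$\left(329242 + 1988706\right) + p{\left(q \right)} = \left(329242 + 1988706\right) - \frac{1397}{-921} = 2317948 - - \frac{1397}{921} = 2317948 + \frac{1397}{921} = \frac{2134831505}{921}$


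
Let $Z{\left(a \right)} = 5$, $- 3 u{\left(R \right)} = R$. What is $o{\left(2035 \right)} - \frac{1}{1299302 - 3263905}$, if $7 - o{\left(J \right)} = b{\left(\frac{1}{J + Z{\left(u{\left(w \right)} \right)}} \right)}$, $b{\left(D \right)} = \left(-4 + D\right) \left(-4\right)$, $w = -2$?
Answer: $- \frac{9015562657}{1001947530} \approx -8.998$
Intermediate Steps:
$u{\left(R \right)} = - \frac{R}{3}$
$b{\left(D \right)} = 16 - 4 D$
$o{\left(J \right)} = -9 + \frac{4}{5 + J}$ ($o{\left(J \right)} = 7 - \left(16 - \frac{4}{J + 5}\right) = 7 - \left(16 - \frac{4}{5 + J}\right) = -9 + \frac{4}{5 + J}$)
$o{\left(2035 \right)} - \frac{1}{1299302 - 3263905} = \frac{-41 - 18315}{5 + 2035} - \frac{1}{1299302 - 3263905} = \frac{-41 - 18315}{2040} - \frac{1}{-1964603} = \frac{1}{2040} \left(-18356\right) - - \frac{1}{1964603} = - \frac{4589}{510} + \frac{1}{1964603} = - \frac{9015562657}{1001947530}$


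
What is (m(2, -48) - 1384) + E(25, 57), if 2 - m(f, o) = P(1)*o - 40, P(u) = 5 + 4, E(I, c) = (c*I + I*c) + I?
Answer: 1965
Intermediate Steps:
E(I, c) = I + 2*I*c (E(I, c) = (I*c + I*c) + I = 2*I*c + I = I + 2*I*c)
P(u) = 9
m(f, o) = 42 - 9*o (m(f, o) = 2 - (9*o - 40) = 2 - (-40 + 9*o) = 2 + (40 - 9*o) = 42 - 9*o)
(m(2, -48) - 1384) + E(25, 57) = ((42 - 9*(-48)) - 1384) + 25*(1 + 2*57) = ((42 + 432) - 1384) + 25*(1 + 114) = (474 - 1384) + 25*115 = -910 + 2875 = 1965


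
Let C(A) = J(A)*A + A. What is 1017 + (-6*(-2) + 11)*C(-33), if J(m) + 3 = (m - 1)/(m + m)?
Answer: 2144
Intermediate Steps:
J(m) = -3 + (-1 + m)/(2*m) (J(m) = -3 + (m - 1)/(m + m) = -3 + (-1 + m)/((2*m)) = -3 + (-1 + m)*(1/(2*m)) = -3 + (-1 + m)/(2*m))
C(A) = -1/2 - 3*A/2 (C(A) = ((-1 - 5*A)/(2*A))*A + A = (-1/2 - 5*A/2) + A = -1/2 - 3*A/2)
1017 + (-6*(-2) + 11)*C(-33) = 1017 + (-6*(-2) + 11)*(-1/2 - 3/2*(-33)) = 1017 + (12 + 11)*(-1/2 + 99/2) = 1017 + 23*49 = 1017 + 1127 = 2144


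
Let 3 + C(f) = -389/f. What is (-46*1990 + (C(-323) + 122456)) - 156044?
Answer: -40416924/323 ≈ -1.2513e+5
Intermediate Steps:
C(f) = -3 - 389/f
(-46*1990 + (C(-323) + 122456)) - 156044 = (-46*1990 + ((-3 - 389/(-323)) + 122456)) - 156044 = (-91540 + ((-3 - 389*(-1/323)) + 122456)) - 156044 = (-91540 + ((-3 + 389/323) + 122456)) - 156044 = (-91540 + (-580/323 + 122456)) - 156044 = (-91540 + 39552708/323) - 156044 = 9985288/323 - 156044 = -40416924/323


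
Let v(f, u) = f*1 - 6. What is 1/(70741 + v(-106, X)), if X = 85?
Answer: 1/70629 ≈ 1.4158e-5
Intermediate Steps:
v(f, u) = -6 + f (v(f, u) = f - 6 = -6 + f)
1/(70741 + v(-106, X)) = 1/(70741 + (-6 - 106)) = 1/(70741 - 112) = 1/70629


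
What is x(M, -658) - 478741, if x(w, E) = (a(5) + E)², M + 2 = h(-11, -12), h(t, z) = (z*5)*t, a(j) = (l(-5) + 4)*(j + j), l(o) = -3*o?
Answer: -259717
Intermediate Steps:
a(j) = 38*j (a(j) = (-3*(-5) + 4)*(j + j) = (15 + 4)*(2*j) = 19*(2*j) = 38*j)
h(t, z) = 5*t*z (h(t, z) = (5*z)*t = 5*t*z)
M = 658 (M = -2 + 5*(-11)*(-12) = -2 + 660 = 658)
x(w, E) = (190 + E)² (x(w, E) = (38*5 + E)² = (190 + E)²)
x(M, -658) - 478741 = (190 - 658)² - 478741 = (-468)² - 478741 = 219024 - 478741 = -259717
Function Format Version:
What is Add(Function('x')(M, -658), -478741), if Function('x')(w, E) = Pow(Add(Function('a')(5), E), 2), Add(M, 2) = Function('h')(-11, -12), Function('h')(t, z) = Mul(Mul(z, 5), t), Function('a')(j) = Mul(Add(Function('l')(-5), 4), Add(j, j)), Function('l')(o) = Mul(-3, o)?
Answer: -259717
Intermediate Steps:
Function('a')(j) = Mul(38, j) (Function('a')(j) = Mul(Add(Mul(-3, -5), 4), Add(j, j)) = Mul(Add(15, 4), Mul(2, j)) = Mul(19, Mul(2, j)) = Mul(38, j))
Function('h')(t, z) = Mul(5, t, z) (Function('h')(t, z) = Mul(Mul(5, z), t) = Mul(5, t, z))
M = 658 (M = Add(-2, Mul(5, -11, -12)) = Add(-2, 660) = 658)
Function('x')(w, E) = Pow(Add(190, E), 2) (Function('x')(w, E) = Pow(Add(Mul(38, 5), E), 2) = Pow(Add(190, E), 2))
Add(Function('x')(M, -658), -478741) = Add(Pow(Add(190, -658), 2), -478741) = Add(Pow(-468, 2), -478741) = Add(219024, -478741) = -259717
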